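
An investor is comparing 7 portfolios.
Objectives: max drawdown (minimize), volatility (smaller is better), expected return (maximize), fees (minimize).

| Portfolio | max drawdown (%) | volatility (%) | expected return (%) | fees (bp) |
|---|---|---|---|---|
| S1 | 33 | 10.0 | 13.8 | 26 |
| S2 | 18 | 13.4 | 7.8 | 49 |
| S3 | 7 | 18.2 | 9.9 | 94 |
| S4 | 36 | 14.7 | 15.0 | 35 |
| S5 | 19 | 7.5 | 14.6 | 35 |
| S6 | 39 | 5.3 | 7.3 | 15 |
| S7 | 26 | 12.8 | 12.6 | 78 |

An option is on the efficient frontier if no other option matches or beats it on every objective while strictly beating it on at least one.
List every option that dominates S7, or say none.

S5: max drawdown 19≤26, volatility 7.5≤12.8, expected return 14.6≥12.6, fees 35≤78 — dominates S7.
Others (S1, S2, S3, S4, S6) are each worse than S7 on at least one objective.

S5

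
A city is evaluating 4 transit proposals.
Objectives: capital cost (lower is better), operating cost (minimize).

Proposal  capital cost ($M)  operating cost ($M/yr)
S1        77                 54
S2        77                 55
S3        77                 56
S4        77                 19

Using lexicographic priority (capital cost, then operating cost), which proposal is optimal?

S4

First minimize capital cost: best is 77, kept {S1, S2, S3, S4}.
Then minimize operating cost: best is 19, kept {S4}.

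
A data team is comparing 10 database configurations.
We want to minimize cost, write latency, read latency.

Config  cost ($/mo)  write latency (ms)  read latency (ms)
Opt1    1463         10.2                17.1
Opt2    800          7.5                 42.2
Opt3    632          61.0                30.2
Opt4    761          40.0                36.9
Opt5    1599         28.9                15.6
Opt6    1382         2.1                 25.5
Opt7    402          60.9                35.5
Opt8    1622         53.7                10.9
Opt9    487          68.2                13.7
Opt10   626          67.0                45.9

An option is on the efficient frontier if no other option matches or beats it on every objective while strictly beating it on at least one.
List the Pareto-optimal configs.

Opt1: not dominated.
Opt2: not dominated.
Opt3: not dominated.
Opt4: not dominated.
Opt5: not dominated.
Opt6: not dominated (best write latency).
Opt7: not dominated (best cost).
Opt8: not dominated (best read latency).
Opt9: not dominated.
Opt10: dominated by Opt7 (cost 402≤626, write latency 60.9≤67.0, read latency 35.5≤45.9).

Opt1, Opt2, Opt3, Opt4, Opt5, Opt6, Opt7, Opt8, Opt9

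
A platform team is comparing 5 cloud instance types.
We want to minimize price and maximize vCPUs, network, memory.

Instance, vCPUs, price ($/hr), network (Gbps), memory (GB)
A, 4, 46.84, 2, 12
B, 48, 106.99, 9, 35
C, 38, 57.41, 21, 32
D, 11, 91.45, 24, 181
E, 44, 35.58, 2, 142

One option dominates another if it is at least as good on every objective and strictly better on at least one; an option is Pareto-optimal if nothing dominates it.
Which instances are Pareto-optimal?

B, C, D, E

A: dominated by E (vCPUs 44≥4, price 35.58≤46.84, network 2≥2, memory 142≥12).
B: not dominated (best vCPUs).
C: not dominated.
D: not dominated (best network).
E: not dominated (best price).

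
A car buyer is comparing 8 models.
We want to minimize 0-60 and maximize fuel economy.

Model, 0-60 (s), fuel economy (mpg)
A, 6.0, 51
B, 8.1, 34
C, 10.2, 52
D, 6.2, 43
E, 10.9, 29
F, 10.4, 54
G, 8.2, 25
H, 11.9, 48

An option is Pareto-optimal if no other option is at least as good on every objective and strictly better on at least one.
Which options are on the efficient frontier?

A, C, F

A: not dominated (best 0-60).
B: dominated by A (0-60 6.0≤8.1, fuel economy 51≥34).
C: not dominated.
D: dominated by A (0-60 6.0≤6.2, fuel economy 51≥43).
E: dominated by A (0-60 6.0≤10.9, fuel economy 51≥29).
F: not dominated (best fuel economy).
G: dominated by A (0-60 6.0≤8.2, fuel economy 51≥25).
H: dominated by A (0-60 6.0≤11.9, fuel economy 51≥48).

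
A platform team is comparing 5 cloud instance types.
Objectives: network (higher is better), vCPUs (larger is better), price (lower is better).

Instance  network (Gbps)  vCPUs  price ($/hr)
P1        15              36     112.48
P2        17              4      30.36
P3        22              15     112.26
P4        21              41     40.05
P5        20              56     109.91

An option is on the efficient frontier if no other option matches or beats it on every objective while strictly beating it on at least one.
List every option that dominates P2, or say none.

none

P1: worse on network (15 vs 17).
P3: worse on price (112.26 vs 30.36).
P4: worse on price (40.05 vs 30.36).
P5: worse on price (109.91 vs 30.36).
No option dominates P2.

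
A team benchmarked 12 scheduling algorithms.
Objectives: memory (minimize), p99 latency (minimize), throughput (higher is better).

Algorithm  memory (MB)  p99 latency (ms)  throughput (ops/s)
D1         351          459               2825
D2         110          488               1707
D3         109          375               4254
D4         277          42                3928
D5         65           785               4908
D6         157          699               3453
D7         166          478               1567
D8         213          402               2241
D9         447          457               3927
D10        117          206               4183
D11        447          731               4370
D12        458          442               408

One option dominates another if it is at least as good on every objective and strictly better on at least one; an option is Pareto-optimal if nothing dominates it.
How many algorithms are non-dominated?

D1: dominated by D3 (memory 109≤351, p99 latency 375≤459, throughput 4254≥2825).
D2: dominated by D3 (memory 109≤110, p99 latency 375≤488, throughput 4254≥1707).
D3: not dominated.
D4: not dominated (best p99 latency).
D5: not dominated (best memory).
D6: dominated by D3 (memory 109≤157, p99 latency 375≤699, throughput 4254≥3453).
D7: dominated by D3 (memory 109≤166, p99 latency 375≤478, throughput 4254≥1567).
D8: dominated by D3 (memory 109≤213, p99 latency 375≤402, throughput 4254≥2241).
D9: dominated by D3 (memory 109≤447, p99 latency 375≤457, throughput 4254≥3927).
D10: not dominated.
D11: not dominated.
D12: dominated by D3 (memory 109≤458, p99 latency 375≤442, throughput 4254≥408).
Pareto-optimal: D3, D4, D5, D10, D11 → 5.

5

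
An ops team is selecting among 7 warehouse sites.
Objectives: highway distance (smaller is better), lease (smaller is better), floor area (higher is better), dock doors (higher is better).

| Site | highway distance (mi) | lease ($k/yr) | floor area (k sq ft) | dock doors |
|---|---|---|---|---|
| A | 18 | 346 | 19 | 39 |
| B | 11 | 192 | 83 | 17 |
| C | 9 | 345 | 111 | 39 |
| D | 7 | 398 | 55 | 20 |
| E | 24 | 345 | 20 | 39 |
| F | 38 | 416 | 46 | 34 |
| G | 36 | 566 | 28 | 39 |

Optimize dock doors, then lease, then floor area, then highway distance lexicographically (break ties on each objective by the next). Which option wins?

C

First maximize dock doors: best is 39, kept {A, C, E, G}.
Then minimize lease: best is 345, kept {C, E}.
Then maximize floor area: best is 111, kept {C}.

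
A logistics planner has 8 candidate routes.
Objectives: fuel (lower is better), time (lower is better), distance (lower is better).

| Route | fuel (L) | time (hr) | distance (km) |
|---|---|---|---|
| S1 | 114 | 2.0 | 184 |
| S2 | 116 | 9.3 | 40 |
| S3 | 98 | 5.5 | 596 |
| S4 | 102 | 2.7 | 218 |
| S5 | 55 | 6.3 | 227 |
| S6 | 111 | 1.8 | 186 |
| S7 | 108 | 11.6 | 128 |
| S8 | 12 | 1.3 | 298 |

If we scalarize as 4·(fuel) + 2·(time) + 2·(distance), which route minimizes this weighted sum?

S2

S1: 4·114 + 2·2.0 + 2·184 = 828.0
S2: 4·116 + 2·9.3 + 2·40 = 562.6
S3: 4·98 + 2·5.5 + 2·596 = 1595.0
S4: 4·102 + 2·2.7 + 2·218 = 849.4
S5: 4·55 + 2·6.3 + 2·227 = 686.6
S6: 4·111 + 2·1.8 + 2·186 = 819.6
S7: 4·108 + 2·11.6 + 2·128 = 711.2
S8: 4·12 + 2·1.3 + 2·298 = 646.6
Lowest: S2 at 562.6.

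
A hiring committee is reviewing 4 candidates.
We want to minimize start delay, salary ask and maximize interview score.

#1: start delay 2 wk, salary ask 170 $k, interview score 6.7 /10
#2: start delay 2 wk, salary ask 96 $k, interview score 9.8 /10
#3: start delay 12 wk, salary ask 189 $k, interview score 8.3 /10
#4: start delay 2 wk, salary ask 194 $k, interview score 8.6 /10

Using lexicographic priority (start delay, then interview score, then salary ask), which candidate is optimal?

First minimize start delay: best is 2, kept {#1, #2, #4}.
Then maximize interview score: best is 9.8, kept {#2}.

#2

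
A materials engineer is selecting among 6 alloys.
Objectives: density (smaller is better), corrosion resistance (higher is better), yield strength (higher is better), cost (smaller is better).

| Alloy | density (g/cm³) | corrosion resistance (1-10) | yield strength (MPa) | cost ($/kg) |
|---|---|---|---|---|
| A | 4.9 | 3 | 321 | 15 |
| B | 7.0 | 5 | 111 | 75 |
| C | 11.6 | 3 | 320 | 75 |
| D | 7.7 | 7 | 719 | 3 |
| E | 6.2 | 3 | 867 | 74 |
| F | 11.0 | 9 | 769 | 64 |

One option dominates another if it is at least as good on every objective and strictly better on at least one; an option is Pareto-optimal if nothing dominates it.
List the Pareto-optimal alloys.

A: not dominated (best density).
B: not dominated.
C: dominated by A (density 4.9≤11.6, corrosion resistance 3≥3, yield strength 321≥320, cost 15≤75).
D: not dominated (best cost).
E: not dominated (best yield strength).
F: not dominated (best corrosion resistance).

A, B, D, E, F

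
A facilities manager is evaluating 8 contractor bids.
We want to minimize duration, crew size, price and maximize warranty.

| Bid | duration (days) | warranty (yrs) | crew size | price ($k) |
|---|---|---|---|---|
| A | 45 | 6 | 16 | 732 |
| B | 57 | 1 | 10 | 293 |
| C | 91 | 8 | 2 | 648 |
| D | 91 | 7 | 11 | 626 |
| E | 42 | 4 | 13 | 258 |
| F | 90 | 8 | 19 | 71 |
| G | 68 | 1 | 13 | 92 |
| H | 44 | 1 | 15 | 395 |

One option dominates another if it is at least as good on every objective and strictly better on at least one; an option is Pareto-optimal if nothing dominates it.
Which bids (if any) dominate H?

E: duration 42≤44, warranty 4≥1, crew size 13≤15, price 258≤395 — dominates H.
Others (A, B, C, D, F, G) are each worse than H on at least one objective.

E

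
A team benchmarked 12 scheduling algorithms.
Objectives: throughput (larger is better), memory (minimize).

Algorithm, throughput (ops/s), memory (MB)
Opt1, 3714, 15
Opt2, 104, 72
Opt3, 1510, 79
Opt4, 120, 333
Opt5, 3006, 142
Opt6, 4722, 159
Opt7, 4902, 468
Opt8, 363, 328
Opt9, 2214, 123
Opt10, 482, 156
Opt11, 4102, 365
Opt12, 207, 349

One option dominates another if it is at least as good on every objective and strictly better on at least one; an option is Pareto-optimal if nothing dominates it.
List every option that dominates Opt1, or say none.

none

Opt2: worse on throughput (104 vs 3714).
Opt3: worse on throughput (1510 vs 3714).
Opt4: worse on throughput (120 vs 3714).
Opt5: worse on throughput (3006 vs 3714).
Opt6: worse on memory (159 vs 15).
Opt7: worse on memory (468 vs 15).
Opt8: worse on throughput (363 vs 3714).
Opt9: worse on throughput (2214 vs 3714).
Opt10: worse on throughput (482 vs 3714).
Opt11: worse on memory (365 vs 15).
Opt12: worse on throughput (207 vs 3714).
No option dominates Opt1.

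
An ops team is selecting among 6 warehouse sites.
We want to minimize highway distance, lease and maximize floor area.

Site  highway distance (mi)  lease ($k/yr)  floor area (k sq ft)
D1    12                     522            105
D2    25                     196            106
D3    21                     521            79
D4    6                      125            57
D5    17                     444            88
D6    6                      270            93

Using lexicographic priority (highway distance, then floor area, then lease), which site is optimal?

First minimize highway distance: best is 6, kept {D4, D6}.
Then maximize floor area: best is 93, kept {D6}.

D6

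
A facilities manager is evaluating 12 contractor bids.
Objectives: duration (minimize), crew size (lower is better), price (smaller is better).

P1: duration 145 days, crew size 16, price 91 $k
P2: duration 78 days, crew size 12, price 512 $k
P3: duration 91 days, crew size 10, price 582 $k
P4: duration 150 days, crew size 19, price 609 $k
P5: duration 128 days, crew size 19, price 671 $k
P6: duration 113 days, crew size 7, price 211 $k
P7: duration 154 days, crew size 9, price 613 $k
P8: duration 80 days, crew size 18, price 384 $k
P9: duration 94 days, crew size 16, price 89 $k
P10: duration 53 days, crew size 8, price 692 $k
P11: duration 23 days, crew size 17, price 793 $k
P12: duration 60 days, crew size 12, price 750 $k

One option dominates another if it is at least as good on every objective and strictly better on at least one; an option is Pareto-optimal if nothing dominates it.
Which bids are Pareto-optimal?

P2, P3, P6, P8, P9, P10, P11

P1: dominated by P9 (duration 94≤145, crew size 16≤16, price 89≤91).
P2: not dominated.
P3: not dominated.
P4: dominated by P1 (duration 145≤150, crew size 16≤19, price 91≤609).
P5: dominated by P2 (duration 78≤128, crew size 12≤19, price 512≤671).
P6: not dominated (best crew size).
P7: dominated by P6 (duration 113≤154, crew size 7≤9, price 211≤613).
P8: not dominated.
P9: not dominated (best price).
P10: not dominated.
P11: not dominated (best duration).
P12: dominated by P10 (duration 53≤60, crew size 8≤12, price 692≤750).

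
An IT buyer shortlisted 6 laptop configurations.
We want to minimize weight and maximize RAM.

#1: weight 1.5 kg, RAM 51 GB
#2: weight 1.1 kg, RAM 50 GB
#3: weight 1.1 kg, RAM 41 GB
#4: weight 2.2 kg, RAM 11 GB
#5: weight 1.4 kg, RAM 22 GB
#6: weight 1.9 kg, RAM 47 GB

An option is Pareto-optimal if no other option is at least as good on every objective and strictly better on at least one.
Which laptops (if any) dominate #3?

#2

#2: weight 1.1≤1.1, RAM 50≥41 — dominates #3.
Others (#1, #4, #5, #6) are each worse than #3 on at least one objective.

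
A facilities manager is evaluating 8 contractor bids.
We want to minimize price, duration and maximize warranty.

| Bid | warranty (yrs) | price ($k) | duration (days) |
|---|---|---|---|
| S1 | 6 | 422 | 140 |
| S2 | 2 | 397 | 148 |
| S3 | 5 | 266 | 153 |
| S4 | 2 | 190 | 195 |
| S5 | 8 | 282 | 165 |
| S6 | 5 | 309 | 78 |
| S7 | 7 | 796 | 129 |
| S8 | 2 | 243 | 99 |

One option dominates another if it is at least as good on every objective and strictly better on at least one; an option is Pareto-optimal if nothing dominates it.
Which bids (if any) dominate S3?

none

S1: worse on price (422 vs 266).
S2: worse on warranty (2 vs 5).
S4: worse on warranty (2 vs 5).
S5: worse on price (282 vs 266).
S6: worse on price (309 vs 266).
S7: worse on price (796 vs 266).
S8: worse on warranty (2 vs 5).
No option dominates S3.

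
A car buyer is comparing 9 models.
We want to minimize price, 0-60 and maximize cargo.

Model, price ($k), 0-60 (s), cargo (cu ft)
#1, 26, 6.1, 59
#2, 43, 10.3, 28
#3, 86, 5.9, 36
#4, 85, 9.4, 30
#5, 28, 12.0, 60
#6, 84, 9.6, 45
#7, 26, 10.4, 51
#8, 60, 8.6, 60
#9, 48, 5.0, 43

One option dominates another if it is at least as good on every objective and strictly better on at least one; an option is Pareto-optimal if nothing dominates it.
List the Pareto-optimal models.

#1, #5, #8, #9

#1: not dominated.
#2: dominated by #1 (price 26≤43, 0-60 6.1≤10.3, cargo 59≥28).
#3: dominated by #9 (price 48≤86, 0-60 5.0≤5.9, cargo 43≥36).
#4: dominated by #1 (price 26≤85, 0-60 6.1≤9.4, cargo 59≥30).
#5: not dominated.
#6: dominated by #1 (price 26≤84, 0-60 6.1≤9.6, cargo 59≥45).
#7: dominated by #1 (price 26≤26, 0-60 6.1≤10.4, cargo 59≥51).
#8: not dominated.
#9: not dominated (best 0-60).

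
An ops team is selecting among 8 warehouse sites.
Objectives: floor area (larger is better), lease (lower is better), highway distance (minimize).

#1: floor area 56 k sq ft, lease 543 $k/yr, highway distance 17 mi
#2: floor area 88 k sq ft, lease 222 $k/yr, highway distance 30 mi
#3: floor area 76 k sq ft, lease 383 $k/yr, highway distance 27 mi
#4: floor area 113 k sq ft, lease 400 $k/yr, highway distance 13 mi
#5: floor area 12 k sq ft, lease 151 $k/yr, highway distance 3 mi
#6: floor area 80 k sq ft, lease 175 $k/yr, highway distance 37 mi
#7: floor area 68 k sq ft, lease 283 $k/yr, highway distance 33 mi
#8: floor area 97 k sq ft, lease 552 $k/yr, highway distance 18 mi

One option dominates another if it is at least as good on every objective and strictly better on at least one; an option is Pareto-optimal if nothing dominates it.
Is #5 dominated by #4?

No

#4 vs #5: #4 is worse on lease (400 vs 151), so it does not dominate #5.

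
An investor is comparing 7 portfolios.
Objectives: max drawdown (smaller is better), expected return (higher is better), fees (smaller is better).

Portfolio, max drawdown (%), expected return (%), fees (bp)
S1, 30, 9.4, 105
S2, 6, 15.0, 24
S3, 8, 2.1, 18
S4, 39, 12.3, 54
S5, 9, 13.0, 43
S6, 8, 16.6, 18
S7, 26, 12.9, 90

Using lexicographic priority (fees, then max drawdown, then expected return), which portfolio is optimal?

S6

First minimize fees: best is 18, kept {S3, S6}.
Then minimize max drawdown: best is 8, kept {S3, S6}.
Then maximize expected return: best is 16.6, kept {S6}.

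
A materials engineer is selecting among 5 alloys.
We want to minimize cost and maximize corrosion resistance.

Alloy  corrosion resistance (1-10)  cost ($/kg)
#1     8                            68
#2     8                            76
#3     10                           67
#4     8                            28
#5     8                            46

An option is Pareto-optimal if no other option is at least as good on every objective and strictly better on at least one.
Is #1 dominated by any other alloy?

#3 vs #1: corrosion resistance 10≥8, cost 67≤68 — #3 is at least as good on every objective and strictly better on at least one, so #3 dominates #1.

Yes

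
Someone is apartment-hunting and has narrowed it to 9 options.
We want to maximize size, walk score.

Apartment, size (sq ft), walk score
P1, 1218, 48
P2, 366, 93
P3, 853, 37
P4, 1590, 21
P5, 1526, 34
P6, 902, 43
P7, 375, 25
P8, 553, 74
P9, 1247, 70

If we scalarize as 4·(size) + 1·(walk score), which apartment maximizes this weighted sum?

P1: 4·1218 + 1·48 = 4920
P2: 4·366 + 1·93 = 1557
P3: 4·853 + 1·37 = 3449
P4: 4·1590 + 1·21 = 6381
P5: 4·1526 + 1·34 = 6138
P6: 4·902 + 1·43 = 3651
P7: 4·375 + 1·25 = 1525
P8: 4·553 + 1·74 = 2286
P9: 4·1247 + 1·70 = 5058
Highest: P4 at 6381.

P4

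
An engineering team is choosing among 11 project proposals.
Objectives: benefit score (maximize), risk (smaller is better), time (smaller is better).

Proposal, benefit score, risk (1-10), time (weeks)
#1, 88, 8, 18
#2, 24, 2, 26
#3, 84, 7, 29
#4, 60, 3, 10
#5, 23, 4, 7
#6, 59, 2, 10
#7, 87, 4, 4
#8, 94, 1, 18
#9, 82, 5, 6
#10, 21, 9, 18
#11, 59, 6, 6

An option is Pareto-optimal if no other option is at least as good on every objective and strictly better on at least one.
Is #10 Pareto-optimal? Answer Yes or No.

No

#1 vs #10: benefit score 88≥21, risk 8≤9, time 18≤18 — #1 is at least as good on every objective and strictly better on at least one, so #1 dominates #10.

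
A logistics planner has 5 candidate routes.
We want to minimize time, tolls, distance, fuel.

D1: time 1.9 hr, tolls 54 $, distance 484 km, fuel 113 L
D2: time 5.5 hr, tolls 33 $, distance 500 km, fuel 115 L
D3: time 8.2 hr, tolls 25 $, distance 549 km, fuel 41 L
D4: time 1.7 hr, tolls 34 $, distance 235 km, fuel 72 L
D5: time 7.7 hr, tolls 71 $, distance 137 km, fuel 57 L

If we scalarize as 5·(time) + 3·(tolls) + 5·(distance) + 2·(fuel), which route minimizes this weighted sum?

D1: 5·1.9 + 3·54 + 5·484 + 2·113 = 2817.5
D2: 5·5.5 + 3·33 + 5·500 + 2·115 = 2856.5
D3: 5·8.2 + 3·25 + 5·549 + 2·41 = 2943.0
D4: 5·1.7 + 3·34 + 5·235 + 2·72 = 1429.5
D5: 5·7.7 + 3·71 + 5·137 + 2·57 = 1050.5
Lowest: D5 at 1050.5.

D5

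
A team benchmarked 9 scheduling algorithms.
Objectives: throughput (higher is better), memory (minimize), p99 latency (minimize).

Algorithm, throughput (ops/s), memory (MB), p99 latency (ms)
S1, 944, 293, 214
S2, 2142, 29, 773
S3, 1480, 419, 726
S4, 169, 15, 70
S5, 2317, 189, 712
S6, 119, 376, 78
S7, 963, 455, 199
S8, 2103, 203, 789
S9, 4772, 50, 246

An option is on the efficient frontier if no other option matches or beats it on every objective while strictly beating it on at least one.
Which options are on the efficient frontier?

S1, S2, S4, S7, S9

S1: not dominated.
S2: not dominated.
S3: dominated by S5 (throughput 2317≥1480, memory 189≤419, p99 latency 712≤726).
S4: not dominated (best memory).
S5: dominated by S9 (throughput 4772≥2317, memory 50≤189, p99 latency 246≤712).
S6: dominated by S4 (throughput 169≥119, memory 15≤376, p99 latency 70≤78).
S7: not dominated.
S8: dominated by S2 (throughput 2142≥2103, memory 29≤203, p99 latency 773≤789).
S9: not dominated (best throughput).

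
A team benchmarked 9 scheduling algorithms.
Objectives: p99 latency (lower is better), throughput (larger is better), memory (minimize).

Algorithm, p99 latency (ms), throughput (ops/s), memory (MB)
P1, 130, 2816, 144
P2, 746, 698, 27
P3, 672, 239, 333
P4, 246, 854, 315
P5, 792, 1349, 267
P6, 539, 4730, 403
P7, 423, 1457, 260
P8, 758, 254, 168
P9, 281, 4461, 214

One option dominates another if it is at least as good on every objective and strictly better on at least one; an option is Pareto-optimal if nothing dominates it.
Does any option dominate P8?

P1 vs P8: p99 latency 130≤758, throughput 2816≥254, memory 144≤168 — P1 is at least as good on every objective and strictly better on at least one, so P1 dominates P8.

Yes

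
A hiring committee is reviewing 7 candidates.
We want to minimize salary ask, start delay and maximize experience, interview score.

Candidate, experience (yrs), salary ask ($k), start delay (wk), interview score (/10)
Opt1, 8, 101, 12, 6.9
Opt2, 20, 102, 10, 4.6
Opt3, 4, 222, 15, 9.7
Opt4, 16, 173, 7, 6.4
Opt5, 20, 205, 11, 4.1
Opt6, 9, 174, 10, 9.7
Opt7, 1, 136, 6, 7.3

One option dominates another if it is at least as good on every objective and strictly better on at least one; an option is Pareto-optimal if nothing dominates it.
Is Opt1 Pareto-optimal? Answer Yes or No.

Yes

Opt2: worse on salary ask (102 vs 101).
Opt3: worse on experience (4 vs 8).
Opt4: worse on salary ask (173 vs 101).
Opt5: worse on salary ask (205 vs 101).
Opt6: worse on salary ask (174 vs 101).
Opt7: worse on experience (1 vs 8).
No option is at least as good as Opt1 on every objective and strictly better on one.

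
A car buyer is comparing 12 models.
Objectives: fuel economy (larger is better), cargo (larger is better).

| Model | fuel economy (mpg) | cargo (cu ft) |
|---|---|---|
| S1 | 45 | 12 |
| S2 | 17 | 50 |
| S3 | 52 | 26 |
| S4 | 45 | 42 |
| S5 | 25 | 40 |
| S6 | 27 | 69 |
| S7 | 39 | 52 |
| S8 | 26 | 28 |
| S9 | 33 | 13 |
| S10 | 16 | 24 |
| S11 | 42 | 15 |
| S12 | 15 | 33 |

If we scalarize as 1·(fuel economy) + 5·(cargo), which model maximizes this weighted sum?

S6

S1: 1·45 + 5·12 = 105
S2: 1·17 + 5·50 = 267
S3: 1·52 + 5·26 = 182
S4: 1·45 + 5·42 = 255
S5: 1·25 + 5·40 = 225
S6: 1·27 + 5·69 = 372
S7: 1·39 + 5·52 = 299
S8: 1·26 + 5·28 = 166
S9: 1·33 + 5·13 = 98
S10: 1·16 + 5·24 = 136
S11: 1·42 + 5·15 = 117
S12: 1·15 + 5·33 = 180
Highest: S6 at 372.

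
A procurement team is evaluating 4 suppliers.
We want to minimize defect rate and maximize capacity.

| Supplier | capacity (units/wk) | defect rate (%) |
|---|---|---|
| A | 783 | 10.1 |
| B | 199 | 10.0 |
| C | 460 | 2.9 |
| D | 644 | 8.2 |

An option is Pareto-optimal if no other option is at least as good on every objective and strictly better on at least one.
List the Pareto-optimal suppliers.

A: not dominated (best capacity).
B: dominated by C (capacity 460≥199, defect rate 2.9≤10.0).
C: not dominated (best defect rate).
D: not dominated.

A, C, D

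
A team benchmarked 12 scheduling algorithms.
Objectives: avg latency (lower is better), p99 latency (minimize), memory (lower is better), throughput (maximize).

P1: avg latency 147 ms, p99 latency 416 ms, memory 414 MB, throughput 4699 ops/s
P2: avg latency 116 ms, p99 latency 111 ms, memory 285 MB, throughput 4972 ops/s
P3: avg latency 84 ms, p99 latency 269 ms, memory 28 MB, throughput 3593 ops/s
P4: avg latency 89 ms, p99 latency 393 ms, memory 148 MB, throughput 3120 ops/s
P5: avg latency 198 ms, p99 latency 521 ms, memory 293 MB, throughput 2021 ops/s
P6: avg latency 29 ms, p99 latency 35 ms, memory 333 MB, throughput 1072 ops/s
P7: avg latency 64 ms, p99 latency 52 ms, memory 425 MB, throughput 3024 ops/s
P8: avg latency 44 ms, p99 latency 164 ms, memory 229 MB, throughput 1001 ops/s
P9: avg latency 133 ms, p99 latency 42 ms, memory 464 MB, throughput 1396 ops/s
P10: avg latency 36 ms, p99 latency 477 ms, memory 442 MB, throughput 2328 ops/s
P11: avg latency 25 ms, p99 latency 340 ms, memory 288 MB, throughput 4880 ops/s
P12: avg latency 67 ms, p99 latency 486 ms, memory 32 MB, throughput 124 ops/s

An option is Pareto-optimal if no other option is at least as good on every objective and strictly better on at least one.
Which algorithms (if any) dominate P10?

P11: avg latency 25≤36, p99 latency 340≤477, memory 288≤442, throughput 4880≥2328 — dominates P10.
Others (P1, P2, P3, P4, P5, P6, P7, P8, P9, P12) are each worse than P10 on at least one objective.

P11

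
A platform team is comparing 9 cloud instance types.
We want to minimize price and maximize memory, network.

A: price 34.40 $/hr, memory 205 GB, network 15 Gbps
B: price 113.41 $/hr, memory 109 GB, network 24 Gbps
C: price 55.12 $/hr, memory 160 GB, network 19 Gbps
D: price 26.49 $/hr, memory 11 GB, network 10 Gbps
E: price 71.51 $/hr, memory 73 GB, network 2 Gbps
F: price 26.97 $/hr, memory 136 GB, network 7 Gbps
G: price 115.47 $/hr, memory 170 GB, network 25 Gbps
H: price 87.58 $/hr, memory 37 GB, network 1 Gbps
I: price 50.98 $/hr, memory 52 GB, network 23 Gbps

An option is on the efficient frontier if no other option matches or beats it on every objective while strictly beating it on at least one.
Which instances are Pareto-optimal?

A: not dominated (best memory).
B: not dominated.
C: not dominated.
D: not dominated (best price).
E: dominated by A (price 34.40≤71.51, memory 205≥73, network 15≥2).
F: not dominated.
G: not dominated (best network).
H: dominated by A (price 34.40≤87.58, memory 205≥37, network 15≥1).
I: not dominated.

A, B, C, D, F, G, I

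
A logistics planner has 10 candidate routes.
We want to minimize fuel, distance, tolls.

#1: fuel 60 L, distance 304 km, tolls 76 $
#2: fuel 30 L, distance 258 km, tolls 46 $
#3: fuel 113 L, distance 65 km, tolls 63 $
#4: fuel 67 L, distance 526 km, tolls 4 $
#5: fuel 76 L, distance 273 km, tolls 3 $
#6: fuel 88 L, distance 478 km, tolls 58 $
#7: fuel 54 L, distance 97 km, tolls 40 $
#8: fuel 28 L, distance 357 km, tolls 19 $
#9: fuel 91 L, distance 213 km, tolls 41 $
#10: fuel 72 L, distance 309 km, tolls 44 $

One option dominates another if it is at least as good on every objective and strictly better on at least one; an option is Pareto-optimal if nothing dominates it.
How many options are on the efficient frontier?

6

#1: dominated by #2 (fuel 30≤60, distance 258≤304, tolls 46≤76).
#2: not dominated.
#3: not dominated (best distance).
#4: not dominated.
#5: not dominated (best tolls).
#6: dominated by #2 (fuel 30≤88, distance 258≤478, tolls 46≤58).
#7: not dominated.
#8: not dominated (best fuel).
#9: dominated by #7 (fuel 54≤91, distance 97≤213, tolls 40≤41).
#10: dominated by #7 (fuel 54≤72, distance 97≤309, tolls 40≤44).
Pareto-optimal: #2, #3, #4, #5, #7, #8 → 6.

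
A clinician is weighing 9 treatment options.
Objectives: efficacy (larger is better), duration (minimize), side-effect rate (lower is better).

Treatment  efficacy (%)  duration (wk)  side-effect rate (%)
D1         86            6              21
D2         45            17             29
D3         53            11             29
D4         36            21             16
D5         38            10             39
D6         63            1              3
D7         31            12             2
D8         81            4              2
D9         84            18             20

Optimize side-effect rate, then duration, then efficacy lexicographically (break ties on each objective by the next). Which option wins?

D8

First minimize side-effect rate: best is 2, kept {D7, D8}.
Then minimize duration: best is 4, kept {D8}.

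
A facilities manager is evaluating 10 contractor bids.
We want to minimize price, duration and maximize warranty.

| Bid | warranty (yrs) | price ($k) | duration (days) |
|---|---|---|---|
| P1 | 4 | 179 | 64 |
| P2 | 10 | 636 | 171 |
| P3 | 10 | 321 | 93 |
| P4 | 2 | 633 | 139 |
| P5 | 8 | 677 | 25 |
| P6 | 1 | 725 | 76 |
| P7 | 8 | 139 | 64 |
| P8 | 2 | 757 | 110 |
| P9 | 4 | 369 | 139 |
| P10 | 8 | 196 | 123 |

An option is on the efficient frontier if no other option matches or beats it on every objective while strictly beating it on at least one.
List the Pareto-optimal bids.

P3, P5, P7

P1: dominated by P7 (warranty 8≥4, price 139≤179, duration 64≤64).
P2: dominated by P3 (warranty 10≥10, price 321≤636, duration 93≤171).
P3: not dominated.
P4: dominated by P1 (warranty 4≥2, price 179≤633, duration 64≤139).
P5: not dominated (best duration).
P6: dominated by P1 (warranty 4≥1, price 179≤725, duration 64≤76).
P7: not dominated (best price).
P8: dominated by P1 (warranty 4≥2, price 179≤757, duration 64≤110).
P9: dominated by P1 (warranty 4≥4, price 179≤369, duration 64≤139).
P10: dominated by P7 (warranty 8≥8, price 139≤196, duration 64≤123).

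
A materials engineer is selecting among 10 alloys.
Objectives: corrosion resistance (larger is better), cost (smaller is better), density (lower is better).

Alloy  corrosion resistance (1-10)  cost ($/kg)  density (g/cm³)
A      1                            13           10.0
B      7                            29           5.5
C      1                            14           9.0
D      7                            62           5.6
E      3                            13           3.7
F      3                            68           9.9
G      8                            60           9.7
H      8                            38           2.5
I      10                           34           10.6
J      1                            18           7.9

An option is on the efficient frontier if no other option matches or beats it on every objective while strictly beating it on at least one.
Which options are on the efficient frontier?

A: dominated by E (corrosion resistance 3≥1, cost 13≤13, density 3.7≤10.0).
B: not dominated.
C: dominated by E (corrosion resistance 3≥1, cost 13≤14, density 3.7≤9.0).
D: dominated by B (corrosion resistance 7≥7, cost 29≤62, density 5.5≤5.6).
E: not dominated.
F: dominated by B (corrosion resistance 7≥3, cost 29≤68, density 5.5≤9.9).
G: dominated by H (corrosion resistance 8≥8, cost 38≤60, density 2.5≤9.7).
H: not dominated (best density).
I: not dominated (best corrosion resistance).
J: dominated by E (corrosion resistance 3≥1, cost 13≤18, density 3.7≤7.9).

B, E, H, I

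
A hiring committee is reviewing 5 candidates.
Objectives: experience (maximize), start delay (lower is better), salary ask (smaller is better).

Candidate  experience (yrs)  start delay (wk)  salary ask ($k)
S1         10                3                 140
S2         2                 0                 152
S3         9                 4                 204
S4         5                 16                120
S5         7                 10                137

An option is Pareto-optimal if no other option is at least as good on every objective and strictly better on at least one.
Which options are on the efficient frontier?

S1: not dominated (best experience).
S2: not dominated (best start delay).
S3: dominated by S1 (experience 10≥9, start delay 3≤4, salary ask 140≤204).
S4: not dominated (best salary ask).
S5: not dominated.

S1, S2, S4, S5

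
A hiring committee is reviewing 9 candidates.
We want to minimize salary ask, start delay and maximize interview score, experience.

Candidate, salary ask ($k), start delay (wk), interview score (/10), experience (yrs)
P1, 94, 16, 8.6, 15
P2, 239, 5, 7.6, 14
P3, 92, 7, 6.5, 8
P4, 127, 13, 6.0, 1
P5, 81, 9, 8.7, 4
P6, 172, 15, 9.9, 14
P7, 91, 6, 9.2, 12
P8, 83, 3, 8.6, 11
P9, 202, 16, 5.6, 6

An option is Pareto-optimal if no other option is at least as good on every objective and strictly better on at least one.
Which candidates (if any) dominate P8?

none

P1: worse on salary ask (94 vs 83).
P2: worse on salary ask (239 vs 83).
P3: worse on salary ask (92 vs 83).
P4: worse on salary ask (127 vs 83).
P5: worse on start delay (9 vs 3).
P6: worse on salary ask (172 vs 83).
P7: worse on salary ask (91 vs 83).
P9: worse on salary ask (202 vs 83).
No option dominates P8.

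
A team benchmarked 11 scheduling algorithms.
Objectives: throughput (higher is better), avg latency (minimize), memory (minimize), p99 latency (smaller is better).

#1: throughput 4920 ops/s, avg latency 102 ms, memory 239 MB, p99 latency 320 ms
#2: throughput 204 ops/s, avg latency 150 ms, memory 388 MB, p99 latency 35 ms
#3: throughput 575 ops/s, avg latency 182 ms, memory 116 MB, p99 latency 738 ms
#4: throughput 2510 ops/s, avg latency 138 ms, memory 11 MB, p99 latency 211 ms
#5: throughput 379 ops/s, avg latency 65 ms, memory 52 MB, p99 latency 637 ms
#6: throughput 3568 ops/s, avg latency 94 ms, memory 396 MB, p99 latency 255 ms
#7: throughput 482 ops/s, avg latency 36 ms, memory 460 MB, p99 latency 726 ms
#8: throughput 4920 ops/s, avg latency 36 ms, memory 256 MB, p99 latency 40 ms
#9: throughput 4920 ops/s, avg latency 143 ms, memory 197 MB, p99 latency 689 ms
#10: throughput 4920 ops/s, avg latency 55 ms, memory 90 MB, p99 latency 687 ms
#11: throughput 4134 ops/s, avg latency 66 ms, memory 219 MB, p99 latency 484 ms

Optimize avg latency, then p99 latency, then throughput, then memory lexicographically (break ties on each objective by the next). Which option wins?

First minimize avg latency: best is 36, kept {#7, #8}.
Then minimize p99 latency: best is 40, kept {#8}.

#8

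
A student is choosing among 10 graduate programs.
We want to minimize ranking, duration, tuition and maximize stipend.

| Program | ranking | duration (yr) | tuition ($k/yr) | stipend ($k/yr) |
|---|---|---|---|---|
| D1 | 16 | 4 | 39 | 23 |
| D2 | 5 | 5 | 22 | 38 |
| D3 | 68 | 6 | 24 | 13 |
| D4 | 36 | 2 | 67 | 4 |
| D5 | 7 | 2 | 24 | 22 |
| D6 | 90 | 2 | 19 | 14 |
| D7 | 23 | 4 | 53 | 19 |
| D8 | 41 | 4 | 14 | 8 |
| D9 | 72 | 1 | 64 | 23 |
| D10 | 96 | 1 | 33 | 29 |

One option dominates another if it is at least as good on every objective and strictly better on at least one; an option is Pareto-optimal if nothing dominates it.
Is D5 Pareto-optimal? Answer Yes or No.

Yes

D1: worse on ranking (16 vs 7).
D2: worse on duration (5 vs 2).
D3: worse on ranking (68 vs 7).
D4: worse on ranking (36 vs 7).
D6: worse on ranking (90 vs 7).
D7: worse on ranking (23 vs 7).
D8: worse on ranking (41 vs 7).
D9: worse on ranking (72 vs 7).
D10: worse on ranking (96 vs 7).
No option is at least as good as D5 on every objective and strictly better on one.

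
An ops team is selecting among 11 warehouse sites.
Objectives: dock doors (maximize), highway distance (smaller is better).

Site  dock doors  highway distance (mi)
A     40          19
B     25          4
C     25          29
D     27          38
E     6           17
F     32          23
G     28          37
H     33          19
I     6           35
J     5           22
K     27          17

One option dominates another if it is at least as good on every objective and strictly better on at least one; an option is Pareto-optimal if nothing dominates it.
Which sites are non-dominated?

A: not dominated (best dock doors).
B: not dominated (best highway distance).
C: dominated by A (dock doors 40≥25, highway distance 19≤29).
D: dominated by A (dock doors 40≥27, highway distance 19≤38).
E: dominated by B (dock doors 25≥6, highway distance 4≤17).
F: dominated by A (dock doors 40≥32, highway distance 19≤23).
G: dominated by A (dock doors 40≥28, highway distance 19≤37).
H: dominated by A (dock doors 40≥33, highway distance 19≤19).
I: dominated by A (dock doors 40≥6, highway distance 19≤35).
J: dominated by A (dock doors 40≥5, highway distance 19≤22).
K: not dominated.

A, B, K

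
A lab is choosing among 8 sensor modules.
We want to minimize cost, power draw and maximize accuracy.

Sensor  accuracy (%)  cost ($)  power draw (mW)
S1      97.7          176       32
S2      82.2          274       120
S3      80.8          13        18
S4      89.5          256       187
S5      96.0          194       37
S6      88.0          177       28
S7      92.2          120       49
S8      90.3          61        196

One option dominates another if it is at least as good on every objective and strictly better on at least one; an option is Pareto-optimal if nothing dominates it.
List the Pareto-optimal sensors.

S1: not dominated (best accuracy).
S2: dominated by S1 (accuracy 97.7≥82.2, cost 176≤274, power draw 32≤120).
S3: not dominated (best cost).
S4: dominated by S1 (accuracy 97.7≥89.5, cost 176≤256, power draw 32≤187).
S5: dominated by S1 (accuracy 97.7≥96.0, cost 176≤194, power draw 32≤37).
S6: not dominated.
S7: not dominated.
S8: not dominated.

S1, S3, S6, S7, S8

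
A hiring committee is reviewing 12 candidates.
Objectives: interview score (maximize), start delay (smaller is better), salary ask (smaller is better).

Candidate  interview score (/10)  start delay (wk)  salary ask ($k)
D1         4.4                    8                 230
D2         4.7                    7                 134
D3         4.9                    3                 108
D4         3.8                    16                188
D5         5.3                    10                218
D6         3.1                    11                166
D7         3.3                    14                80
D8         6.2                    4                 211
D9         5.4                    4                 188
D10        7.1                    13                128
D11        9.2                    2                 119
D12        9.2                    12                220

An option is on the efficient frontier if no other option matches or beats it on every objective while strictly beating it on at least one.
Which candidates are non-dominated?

D3, D7, D11

D1: dominated by D2 (interview score 4.7≥4.4, start delay 7≤8, salary ask 134≤230).
D2: dominated by D3 (interview score 4.9≥4.7, start delay 3≤7, salary ask 108≤134).
D3: not dominated.
D4: dominated by D2 (interview score 4.7≥3.8, start delay 7≤16, salary ask 134≤188).
D5: dominated by D8 (interview score 6.2≥5.3, start delay 4≤10, salary ask 211≤218).
D6: dominated by D2 (interview score 4.7≥3.1, start delay 7≤11, salary ask 134≤166).
D7: not dominated (best salary ask).
D8: dominated by D11 (interview score 9.2≥6.2, start delay 2≤4, salary ask 119≤211).
D9: dominated by D11 (interview score 9.2≥5.4, start delay 2≤4, salary ask 119≤188).
D10: dominated by D11 (interview score 9.2≥7.1, start delay 2≤13, salary ask 119≤128).
D11: not dominated (best start delay).
D12: dominated by D11 (interview score 9.2≥9.2, start delay 2≤12, salary ask 119≤220).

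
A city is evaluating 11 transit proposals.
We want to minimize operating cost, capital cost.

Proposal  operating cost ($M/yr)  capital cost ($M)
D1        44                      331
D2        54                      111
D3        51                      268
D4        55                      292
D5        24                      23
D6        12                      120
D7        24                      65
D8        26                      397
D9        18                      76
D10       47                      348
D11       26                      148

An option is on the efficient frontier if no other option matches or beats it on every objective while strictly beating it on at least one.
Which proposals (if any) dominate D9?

D1: worse on operating cost (44 vs 18).
D2: worse on operating cost (54 vs 18).
D3: worse on operating cost (51 vs 18).
D4: worse on operating cost (55 vs 18).
D5: worse on operating cost (24 vs 18).
D6: worse on capital cost (120 vs 76).
D7: worse on operating cost (24 vs 18).
D8: worse on operating cost (26 vs 18).
D10: worse on operating cost (47 vs 18).
D11: worse on operating cost (26 vs 18).
No option dominates D9.

none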